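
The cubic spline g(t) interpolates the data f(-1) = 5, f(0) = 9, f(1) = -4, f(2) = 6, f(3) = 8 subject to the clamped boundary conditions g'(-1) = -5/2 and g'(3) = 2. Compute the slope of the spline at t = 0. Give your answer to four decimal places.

With σ_i denoting the second derivative at x_i, h_i = 1, 1, 1, 1, and Δ_i = (y_(i+1) − y_i)/h_i = 4, -13, 10, 2:
  1·σ_0 + 4·σ_1 + 1·σ_2 = 6(Δ_1 - Δ_0) = -102
  1·σ_1 + 4·σ_2 + 1·σ_3 = 6(Δ_2 - Δ_1) = 138
  1·σ_2 + 4·σ_3 + 1·σ_4 = 6(Δ_3 - Δ_2) = -48
Clamped end conditions give two more equations: 2h_0·σ_0 + h_0·σ_1 = 6(Δ_0 - g'(-1)) = 39 and h_3·σ_3 + 2h_3·σ_4 = 6(g'(3) - Δ_3) = 0.
Solving the tridiagonal system: σ_0 = 357/8, σ_1 = -201/4, σ_2 = 435/8, σ_3 = -117/4, σ_4 = 117/8.
On [0, 1], g'(t) = b_1 + 2c_1·t + 3d_1·t² with b_1 = Δ_1 - h_1(2σ_1 + σ_2)/6 = -85/16, c_1 = σ_1/2 = -201/8, d_1 = (σ_2 - σ_1)/(6h_1) = 279/16. So g'(0) = -85/16.

-5.3125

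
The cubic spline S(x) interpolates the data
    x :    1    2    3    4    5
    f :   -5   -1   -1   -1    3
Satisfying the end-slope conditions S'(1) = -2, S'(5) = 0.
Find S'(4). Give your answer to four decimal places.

3.4643

Put m_i = S'' at the i-th knot. Here h = (1, 1, 1, 1) and Δ = (4, 0, 0, 4), so the interior equations h_(i-1)·m_(i-1) + 2(h_(i-1)+h_i)·m_i + h_i·m_(i+1) = 6(Δ_i − Δ_(i-1)) read
  1·m_0 + 4·m_1 + 1·m_2 = 6(Δ_1 - Δ_0) = -24
  1·m_1 + 4·m_2 + 1·m_3 = 6(Δ_2 - Δ_1) = 0
  1·m_2 + 4·m_3 + 1·m_4 = 6(Δ_3 - Δ_2) = 24
Clamped end conditions give two more equations: 2h_0·m_0 + h_0·m_1 = 6(Δ_0 - S'(1)) = 36 and h_3·m_3 + 2h_3·m_4 = 6(S'(5) - Δ_3) = -24.
Forward elimination and back-substitution give m_0 = 337/14, m_1 = -85/7, m_2 = 1/2, m_3 = 71/7, m_4 = -239/14.
On [4, 5], S'(x) = b_3 + 2c_3·(x - 4) + 3d_3·(x - 4)² with b_3 = Δ_3 - h_3(2m_3 + m_4)/6 = 97/28, c_3 = m_3/2 = 71/14, d_3 = (m_4 - m_3)/(6h_3) = -127/28. So S'(4) = 97/28.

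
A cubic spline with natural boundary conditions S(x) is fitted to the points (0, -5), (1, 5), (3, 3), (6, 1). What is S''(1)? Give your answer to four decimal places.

-11.8571

Write M_i for S''(x_i). With h_i = 1, 2, 3 and divided differences Δ_i = 10, -1, -2/3, the continuity of S' gives the tridiagonal system
  1·M_0 + 6·M_1 + 2·M_2 = 6(Δ_1 - Δ_0) = -66
  2·M_1 + 10·M_2 + 3·M_3 = 6(Δ_2 - Δ_1) = 2
Natural end conditions: M_0 = M_3 = 0.
Hence M_0 = 0, M_1 = -83/7, M_2 = 18/7, M_3 = 0.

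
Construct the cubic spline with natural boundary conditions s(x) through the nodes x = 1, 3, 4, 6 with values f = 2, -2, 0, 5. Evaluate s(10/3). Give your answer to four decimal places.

-1.5735

Let m_i = s''(x_i). Step sizes h_i = 2, 1, 2; slopes of the chords Δ_i = (y_(i+1) - y_i)/h_i = -2, 2, 5/2.
  2·m_0 + 6·m_1 + 1·m_2 = 6(Δ_1 - Δ_0) = 24
  1·m_1 + 6·m_2 + 2·m_3 = 6(Δ_2 - Δ_1) = 3
Natural end conditions: m_0 = m_3 = 0.
Hence m_0 = 0, m_1 = 141/35, m_2 = -6/35, m_3 = 0.
On [3, 4], s(x) = -2 + 24/35·(x - 3) + 141/70·(x - 3)² - 7/10·(x - 3)³.
With (x - 3) = 1/3: s(10/3) = -1487/945.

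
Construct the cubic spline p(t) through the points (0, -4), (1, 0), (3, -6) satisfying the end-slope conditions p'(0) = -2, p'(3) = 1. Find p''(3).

Let M_i = p''(x_i). Step sizes h_i = 1, 2; slopes of the chords Δ_i = (y_(i+1) - y_i)/h_i = 4, -3.
  1·M_0 + 6·M_1 + 2·M_2 = 6(Δ_1 - Δ_0) = -42
Clamped end conditions give two more equations: 2h_0·M_0 + h_0·M_1 = 6(Δ_0 - p'(0)) = 36 and h_1·M_1 + 2h_1·M_2 = 6(p'(3) - Δ_1) = 24.
Forward elimination and back-substitution give M_0 = 26, M_1 = -16, M_2 = 14.

14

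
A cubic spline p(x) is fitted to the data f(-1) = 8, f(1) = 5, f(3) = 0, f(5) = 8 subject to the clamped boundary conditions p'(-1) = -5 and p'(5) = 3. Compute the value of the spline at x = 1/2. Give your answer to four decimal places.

Put M_i = p'' at the i-th knot. Here h = (2, 2, 2) and Δ = (-3/2, -5/2, 4), so the interior equations h_(i-1)·M_(i-1) + 2(h_(i-1)+h_i)·M_i + h_i·M_(i+1) = 6(Δ_i − Δ_(i-1)) read
  2·M_0 + 8·M_1 + 2·M_2 = 6(Δ_1 - Δ_0) = -6
  2·M_1 + 8·M_2 + 2·M_3 = 6(Δ_2 - Δ_1) = 39
Clamped end conditions give two more equations: 2h_0·M_0 + h_0·M_1 = 6(Δ_0 - p'(-1)) = 21 and h_2·M_2 + 2h_2·M_3 = 6(p'(5) - Δ_2) = -6.
Forward elimination and back-substitution give M_0 = 112/15, M_1 = -133/30, M_2 = 109/15, M_3 = -77/15.
On [-1, 1], p(x) = 8 - 5·(x + 1) + 56/15·(x + 1)² - 119/120·(x + 1)³.
With (x + 1) = 3/2: p(1/2) = 1777/320.

5.5531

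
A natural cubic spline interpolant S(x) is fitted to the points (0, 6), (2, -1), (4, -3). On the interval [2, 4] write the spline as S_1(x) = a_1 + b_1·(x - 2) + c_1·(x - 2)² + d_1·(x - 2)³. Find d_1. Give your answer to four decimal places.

With M_i denoting the second derivative at x_i, h_i = 2, 2, and Δ_i = (y_(i+1) − y_i)/h_i = -7/2, -1:
  2·M_0 + 8·M_1 + 2·M_2 = 6(Δ_1 - Δ_0) = 15
Natural end conditions: M_0 = M_2 = 0.
Solving: M_0 = 0, M_1 = 15/8, M_2 = 0.
On [2, 4], with S_1(x) = a_1 + b_1·(x - 2) + c_1·(x - 2)² + d_1·(x - 2)³: c_1 = M_1/2 = 15/16, d_1 = (M_2 - M_1)/(6h_1) = -5/32, b_1 = Δ_1 - h_1(2M_1 + M_2)/6 = -9/4.

-0.1563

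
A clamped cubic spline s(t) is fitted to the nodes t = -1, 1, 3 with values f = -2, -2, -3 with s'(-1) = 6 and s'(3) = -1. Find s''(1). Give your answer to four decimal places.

2.7500

Write m_i for s''(x_i). With h_i = 2, 2 and divided differences Δ_i = 0, -1/2, the continuity of s' gives the tridiagonal system
  2·m_0 + 8·m_1 + 2·m_2 = 6(Δ_1 - Δ_0) = -3
Clamped end conditions give two more equations: 2h_0·m_0 + h_0·m_1 = 6(Δ_0 - s'(-1)) = -36 and h_1·m_1 + 2h_1·m_2 = 6(s'(3) - Δ_1) = -3.
Hence m_0 = -83/8, m_1 = 11/4, m_2 = -17/8.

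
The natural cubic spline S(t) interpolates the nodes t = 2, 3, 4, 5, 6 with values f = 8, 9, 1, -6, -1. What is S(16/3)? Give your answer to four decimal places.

Write M_i for S''(x_i). With h_i = 1, 1, 1, 1 and divided differences Δ_i = 1, -8, -7, 5, the continuity of S' gives the tridiagonal system
  1·M_0 + 4·M_1 + 1·M_2 = 6(Δ_1 - Δ_0) = -54
  1·M_1 + 4·M_2 + 1·M_3 = 6(Δ_2 - Δ_1) = 6
  1·M_2 + 4·M_3 + 1·M_4 = 6(Δ_3 - Δ_2) = 72
Natural end conditions: M_0 = M_4 = 0.
Solving: M_0 = 0, M_1 = -381/28, M_2 = 3/7, M_3 = 501/28, M_4 = 0.
On [5, 6], S(t) = -6 - 27/28·(t - 5) + 501/56·(t - 5)² - 167/56·(t - 5)³.
With (t - 5) = 1/3: S(16/3) = -4111/756.

-5.4378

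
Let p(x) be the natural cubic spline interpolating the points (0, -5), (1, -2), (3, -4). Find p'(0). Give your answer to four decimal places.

3.6667

With M_i denoting the second derivative at x_i, h_i = 1, 2, and Δ_i = (y_(i+1) − y_i)/h_i = 3, -1:
  1·M_0 + 6·M_1 + 2·M_2 = 6(Δ_1 - Δ_0) = -24
Natural end conditions: M_0 = M_2 = 0.
Solving the tridiagonal system: M_0 = 0, M_1 = -4, M_2 = 0.
On [0, 1], p'(x) = b_0 + 2c_0·x + 3d_0·x² with b_0 = Δ_0 - h_0(2M_0 + M_1)/6 = 11/3, c_0 = M_0/2 = 0, d_0 = (M_1 - M_0)/(6h_0) = -2/3. So p'(0) = 11/3.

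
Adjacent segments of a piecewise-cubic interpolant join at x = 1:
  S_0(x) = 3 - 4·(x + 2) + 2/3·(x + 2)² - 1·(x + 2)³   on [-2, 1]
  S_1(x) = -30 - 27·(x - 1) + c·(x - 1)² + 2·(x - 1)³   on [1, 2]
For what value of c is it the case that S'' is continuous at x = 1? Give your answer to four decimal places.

-8.3333

S_0''(x) = 4/3 - 6·(x + 2), so S_0''(1) = -50/3. On the right, S_1''(1) = 2c, so c = -25/3.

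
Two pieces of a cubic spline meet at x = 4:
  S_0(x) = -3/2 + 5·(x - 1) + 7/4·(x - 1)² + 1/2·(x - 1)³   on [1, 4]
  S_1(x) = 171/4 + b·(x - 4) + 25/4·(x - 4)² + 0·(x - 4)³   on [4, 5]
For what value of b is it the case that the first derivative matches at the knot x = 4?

S_0'(x) = 5 + 7/2·(x - 1) + 3/2·(x - 1)², so S_0'(4) = 29. On the right, S_1'(4) = b, so b = 29.

29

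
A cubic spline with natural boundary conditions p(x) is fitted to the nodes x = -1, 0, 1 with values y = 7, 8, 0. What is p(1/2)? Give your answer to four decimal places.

Let M_i = p''(x_i). Step sizes h_i = 1, 1; slopes of the chords Δ_i = (y_(i+1) - y_i)/h_i = 1, -8.
  1·M_0 + 4·M_1 + 1·M_2 = 6(Δ_1 - Δ_0) = -54
Natural end conditions: M_0 = M_2 = 0.
Hence M_0 = 0, M_1 = -27/2, M_2 = 0.
On [0, 1], p(x) = 8 - 7/2·x - 27/4·x² + 9/4·x³.
With x = 1/2: p(1/2) = 155/32.

4.8438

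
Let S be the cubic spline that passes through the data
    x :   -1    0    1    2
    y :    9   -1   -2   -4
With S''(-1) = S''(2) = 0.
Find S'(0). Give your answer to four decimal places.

With m_i denoting the second derivative at x_i, h_i = 1, 1, 1, and Δ_i = (y_(i+1) − y_i)/h_i = -10, -1, -2:
  1·m_0 + 4·m_1 + 1·m_2 = 6(Δ_1 - Δ_0) = 54
  1·m_1 + 4·m_2 + 1·m_3 = 6(Δ_2 - Δ_1) = -6
Natural end conditions: m_0 = m_3 = 0.
Solving: m_0 = 0, m_1 = 74/5, m_2 = -26/5, m_3 = 0.
On [0, 1], S'(x) = b_1 + 2c_1·x + 3d_1·x² with b_1 = Δ_1 - h_1(2m_1 + m_2)/6 = -76/15, c_1 = m_1/2 = 37/5, d_1 = (m_2 - m_1)/(6h_1) = -10/3. So S'(0) = -76/15.

-5.0667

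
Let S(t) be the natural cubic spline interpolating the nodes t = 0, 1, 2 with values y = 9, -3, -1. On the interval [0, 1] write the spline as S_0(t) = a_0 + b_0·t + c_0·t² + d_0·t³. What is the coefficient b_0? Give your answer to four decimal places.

-15.5000

Write M_i for S''(x_i). With h_i = 1, 1 and divided differences Δ_i = -12, 2, the continuity of S' gives the tridiagonal system
  1·M_0 + 4·M_1 + 1·M_2 = 6(Δ_1 - Δ_0) = 84
Natural end conditions: M_0 = M_2 = 0.
Solving the tridiagonal system: M_0 = 0, M_1 = 21, M_2 = 0.
On [0, 1], with S_0(t) = a_0 + b_0·t + c_0·t² + d_0·t³: c_0 = M_0/2 = 0, d_0 = (M_1 - M_0)/(6h_0) = 7/2, b_0 = Δ_0 - h_0(2M_0 + M_1)/6 = -31/2.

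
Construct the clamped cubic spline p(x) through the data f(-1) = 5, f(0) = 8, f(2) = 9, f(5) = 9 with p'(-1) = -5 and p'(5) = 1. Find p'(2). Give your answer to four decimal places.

-1.2895

Let M_i = p''(x_i). Step sizes h_i = 1, 2, 3; slopes of the chords Δ_i = (y_(i+1) - y_i)/h_i = 3, 1/2, 0.
  1·M_0 + 6·M_1 + 2·M_2 = 6(Δ_1 - Δ_0) = -15
  2·M_1 + 10·M_2 + 3·M_3 = 6(Δ_2 - Δ_1) = -3
Clamped end conditions give two more equations: 2h_0·M_0 + h_0·M_1 = 6(Δ_0 - p'(-1)) = 48 and h_2·M_2 + 2h_2·M_3 = 6(p'(5) - Δ_2) = 6.
Hence M_0 = 527/19, M_1 = -142/19, M_2 = 20/19, M_3 = 9/19.
On [2, 5], p'(x) = b_2 + 2c_2·(x - 2) + 3d_2·(x - 2)² with b_2 = Δ_2 - h_2(2M_2 + M_3)/6 = -49/38, c_2 = M_2/2 = 10/19, d_2 = (M_3 - M_2)/(6h_2) = -11/342. So p'(2) = -49/38.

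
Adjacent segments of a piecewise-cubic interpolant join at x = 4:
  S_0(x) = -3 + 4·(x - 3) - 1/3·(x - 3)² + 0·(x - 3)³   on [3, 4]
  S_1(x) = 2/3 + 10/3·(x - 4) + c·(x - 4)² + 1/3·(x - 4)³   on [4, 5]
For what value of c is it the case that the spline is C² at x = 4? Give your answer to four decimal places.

-0.3333

S_0''(x) = -2/3 + 0·(x - 3), so S_0''(4) = -2/3. On the right, S_1''(4) = 2c, so c = -1/3.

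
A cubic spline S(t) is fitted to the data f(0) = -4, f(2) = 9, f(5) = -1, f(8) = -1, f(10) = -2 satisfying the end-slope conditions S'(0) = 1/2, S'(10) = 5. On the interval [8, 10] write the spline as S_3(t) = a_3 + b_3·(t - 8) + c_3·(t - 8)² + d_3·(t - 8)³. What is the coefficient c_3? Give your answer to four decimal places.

-1.9528

Let σ_i = S''(x_i). Step sizes h_i = 2, 3, 3, 2; slopes of the chords Δ_i = (y_(i+1) - y_i)/h_i = 13/2, -10/3, 0, -1/2.
  2·σ_0 + 10·σ_1 + 3·σ_2 = 6(Δ_1 - Δ_0) = -59
  3·σ_1 + 12·σ_2 + 3·σ_3 = 6(Δ_2 - Δ_1) = 20
  3·σ_2 + 10·σ_3 + 2·σ_4 = 6(Δ_3 - Δ_2) = -3
Clamped end conditions give two more equations: 2h_0·σ_0 + h_0·σ_1 = 6(Δ_0 - S'(0)) = 36 and h_3·σ_3 + 2h_3·σ_4 = 6(S'(10) - Δ_3) = 33.
Solving the tridiagonal system: σ_0 = 5093/360, σ_1 = -1853/180, σ_2 = 313/60, σ_3 = -703/180, σ_4 = 3673/360.
On [8, 10], with S_3(t) = a_3 + b_3·(t - 8) + c_3·(t - 8)² + d_3·(t - 8)³: c_3 = σ_3/2 = -703/360, d_3 = (σ_4 - σ_3)/(6h_3) = 1693/1440, b_3 = Δ_3 - h_3(2σ_3 + σ_4)/6 = -467/360.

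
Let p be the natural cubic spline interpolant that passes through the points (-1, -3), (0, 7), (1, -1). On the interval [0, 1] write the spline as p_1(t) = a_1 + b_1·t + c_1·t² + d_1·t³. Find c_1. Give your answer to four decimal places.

Write m_i for p''(x_i). With h_i = 1, 1 and divided differences Δ_i = 10, -8, the continuity of p' gives the tridiagonal system
  1·m_0 + 4·m_1 + 1·m_2 = 6(Δ_1 - Δ_0) = -108
Natural end conditions: m_0 = m_2 = 0.
Hence m_0 = 0, m_1 = -27, m_2 = 0.
On [0, 1], with p_1(t) = a_1 + b_1·t + c_1·t² + d_1·t³: c_1 = m_1/2 = -27/2, d_1 = (m_2 - m_1)/(6h_1) = 9/2, b_1 = Δ_1 - h_1(2m_1 + m_2)/6 = 1.

-13.5000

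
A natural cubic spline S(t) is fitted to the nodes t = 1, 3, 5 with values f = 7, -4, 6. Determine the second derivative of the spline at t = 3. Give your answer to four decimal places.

7.8750

Write M_i for S''(x_i). With h_i = 2, 2 and divided differences Δ_i = -11/2, 5, the continuity of S' gives the tridiagonal system
  2·M_0 + 8·M_1 + 2·M_2 = 6(Δ_1 - Δ_0) = 63
Natural end conditions: M_0 = M_2 = 0.
Solving: M_0 = 0, M_1 = 63/8, M_2 = 0.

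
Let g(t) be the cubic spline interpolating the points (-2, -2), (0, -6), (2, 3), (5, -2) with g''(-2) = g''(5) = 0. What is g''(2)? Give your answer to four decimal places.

-4.9211

Write m_i for g''(x_i). With h_i = 2, 2, 3 and divided differences Δ_i = -2, 9/2, -5/3, the continuity of g' gives the tridiagonal system
  2·m_0 + 8·m_1 + 2·m_2 = 6(Δ_1 - Δ_0) = 39
  2·m_1 + 10·m_2 + 3·m_3 = 6(Δ_2 - Δ_1) = -37
Natural end conditions: m_0 = m_3 = 0.
Forward elimination and back-substitution give m_0 = 0, m_1 = 116/19, m_2 = -187/38, m_3 = 0.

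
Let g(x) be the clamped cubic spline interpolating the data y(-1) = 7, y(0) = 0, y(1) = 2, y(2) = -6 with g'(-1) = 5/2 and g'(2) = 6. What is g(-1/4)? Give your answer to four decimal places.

1.6422

Let m_i = g''(x_i). Step sizes h_i = 1, 1, 1; slopes of the chords Δ_i = (y_(i+1) - y_i)/h_i = -7, 2, -8.
  1·m_0 + 4·m_1 + 1·m_2 = 6(Δ_1 - Δ_0) = 54
  1·m_1 + 4·m_2 + 1·m_3 = 6(Δ_2 - Δ_1) = -60
Clamped end conditions give two more equations: 2h_0·m_0 + h_0·m_1 = 6(Δ_0 - g'(-1)) = -57 and h_2·m_2 + 2h_2·m_3 = 6(g'(2) - Δ_2) = 84.
Solving the tridiagonal system: m_0 = -688/15, m_1 = 521/15, m_2 = -586/15, m_3 = 923/15.
On [-1, 0], g(x) = 7 + 5/2·(x + 1) - 344/15·(x + 1)² + 403/30·(x + 1)³.
With (x + 1) = 3/4: g(-1/4) = 1051/640.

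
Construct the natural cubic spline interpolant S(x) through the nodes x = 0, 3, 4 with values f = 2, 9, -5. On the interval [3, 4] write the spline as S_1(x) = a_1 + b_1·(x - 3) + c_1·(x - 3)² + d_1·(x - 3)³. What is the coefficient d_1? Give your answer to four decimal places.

Put σ_i = S'' at the i-th knot. Here h = (3, 1) and Δ = (7/3, -14), so the interior equations h_(i-1)·σ_(i-1) + 2(h_(i-1)+h_i)·σ_i + h_i·σ_(i+1) = 6(Δ_i − Δ_(i-1)) read
  3·σ_0 + 8·σ_1 + 1·σ_2 = 6(Δ_1 - Δ_0) = -98
Natural end conditions: σ_0 = σ_2 = 0.
Solving the tridiagonal system: σ_0 = 0, σ_1 = -49/4, σ_2 = 0.
On [3, 4], with S_1(x) = a_1 + b_1·(x - 3) + c_1·(x - 3)² + d_1·(x - 3)³: c_1 = σ_1/2 = -49/8, d_1 = (σ_2 - σ_1)/(6h_1) = 49/24, b_1 = Δ_1 - h_1(2σ_1 + σ_2)/6 = -119/12.

2.0417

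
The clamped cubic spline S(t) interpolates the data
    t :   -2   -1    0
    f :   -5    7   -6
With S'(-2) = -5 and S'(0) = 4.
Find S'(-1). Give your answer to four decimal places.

-0.5000

With m_i denoting the second derivative at x_i, h_i = 1, 1, and Δ_i = (y_(i+1) − y_i)/h_i = 12, -13:
  1·m_0 + 4·m_1 + 1·m_2 = 6(Δ_1 - Δ_0) = -150
Clamped end conditions give two more equations: 2h_0·m_0 + h_0·m_1 = 6(Δ_0 - S'(-2)) = 102 and h_1·m_1 + 2h_1·m_2 = 6(S'(0) - Δ_1) = 102.
Hence m_0 = 93, m_1 = -84, m_2 = 93.
On [-1, 0], S'(t) = b_1 + 2c_1·(t + 1) + 3d_1·(t + 1)² with b_1 = Δ_1 - h_1(2m_1 + m_2)/6 = -1/2, c_1 = m_1/2 = -42, d_1 = (m_2 - m_1)/(6h_1) = 59/2. So S'(-1) = -1/2.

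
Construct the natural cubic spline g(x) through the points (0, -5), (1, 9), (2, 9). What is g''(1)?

-21

Write M_i for g''(x_i). With h_i = 1, 1 and divided differences Δ_i = 14, 0, the continuity of g' gives the tridiagonal system
  1·M_0 + 4·M_1 + 1·M_2 = 6(Δ_1 - Δ_0) = -84
Natural end conditions: M_0 = M_2 = 0.
Solving the tridiagonal system: M_0 = 0, M_1 = -21, M_2 = 0.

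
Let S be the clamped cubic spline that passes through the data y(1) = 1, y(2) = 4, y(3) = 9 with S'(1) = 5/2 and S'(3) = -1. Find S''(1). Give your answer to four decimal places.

Let σ_i = S''(x_i). Step sizes h_i = 1, 1; slopes of the chords Δ_i = (y_(i+1) - y_i)/h_i = 3, 5.
  1·σ_0 + 4·σ_1 + 1·σ_2 = 6(Δ_1 - Δ_0) = 12
Clamped end conditions give two more equations: 2h_0·σ_0 + h_0·σ_1 = 6(Δ_0 - S'(1)) = 3 and h_1·σ_1 + 2h_1·σ_2 = 6(S'(3) - Δ_1) = -36.
Solving: σ_0 = -13/4, σ_1 = 19/2, σ_2 = -91/4.

-3.2500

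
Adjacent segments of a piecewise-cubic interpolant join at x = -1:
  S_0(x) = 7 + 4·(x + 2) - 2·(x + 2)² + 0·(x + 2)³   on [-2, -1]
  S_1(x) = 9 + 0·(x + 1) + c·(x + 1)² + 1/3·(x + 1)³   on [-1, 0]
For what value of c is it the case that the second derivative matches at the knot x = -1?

-2

S_0''(x) = -4 + 0·(x + 2), so S_0''(-1) = -4. On the right, S_1''(-1) = 2c, so c = -2.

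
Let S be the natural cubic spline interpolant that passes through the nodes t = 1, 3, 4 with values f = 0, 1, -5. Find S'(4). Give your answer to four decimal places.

-7.0833

Put M_i = S'' at the i-th knot. Here h = (2, 1) and Δ = (1/2, -6), so the interior equations h_(i-1)·M_(i-1) + 2(h_(i-1)+h_i)·M_i + h_i·M_(i+1) = 6(Δ_i − Δ_(i-1)) read
  2·M_0 + 6·M_1 + 1·M_2 = 6(Δ_1 - Δ_0) = -39
Natural end conditions: M_0 = M_2 = 0.
Forward elimination and back-substitution give M_0 = 0, M_1 = -13/2, M_2 = 0.
On [3, 4], S'(t) = b_1 + 2c_1·(t - 3) + 3d_1·(t - 3)² with b_1 = Δ_1 - h_1(2M_1 + M_2)/6 = -23/6, c_1 = M_1/2 = -13/4, d_1 = (M_2 - M_1)/(6h_1) = 13/12. So S'(4) = -85/12.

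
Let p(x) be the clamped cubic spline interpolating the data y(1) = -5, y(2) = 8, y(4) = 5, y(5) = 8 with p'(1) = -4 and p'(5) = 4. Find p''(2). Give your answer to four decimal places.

Write σ_i for p''(x_i). With h_i = 1, 2, 1 and divided differences Δ_i = 13, -3/2, 3, the continuity of p' gives the tridiagonal system
  1·σ_0 + 6·σ_1 + 2·σ_2 = 6(Δ_1 - Δ_0) = -87
  2·σ_1 + 6·σ_2 + 1·σ_3 = 6(Δ_2 - Δ_1) = 27
Clamped end conditions give two more equations: 2h_0·σ_0 + h_0·σ_1 = 6(Δ_0 - p'(1)) = 102 and h_2·σ_2 + 2h_2·σ_3 = 6(p'(5) - Δ_2) = 6.
Solving the tridiagonal system: σ_0 = 2323/35, σ_1 = -1076/35, σ_2 = 544/35, σ_3 = -167/35.

-30.7429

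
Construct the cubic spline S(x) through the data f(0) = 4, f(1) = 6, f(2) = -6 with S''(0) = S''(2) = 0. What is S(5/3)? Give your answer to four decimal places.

-0.9630

Let M_i = S''(x_i). Step sizes h_i = 1, 1; slopes of the chords Δ_i = (y_(i+1) - y_i)/h_i = 2, -12.
  1·M_0 + 4·M_1 + 1·M_2 = 6(Δ_1 - Δ_0) = -84
Natural end conditions: M_0 = M_2 = 0.
Solving: M_0 = 0, M_1 = -21, M_2 = 0.
On [1, 2], S(x) = 6 - 5·(x - 1) - 21/2·(x - 1)² + 7/2·(x - 1)³.
With (x - 1) = 2/3: S(5/3) = -26/27.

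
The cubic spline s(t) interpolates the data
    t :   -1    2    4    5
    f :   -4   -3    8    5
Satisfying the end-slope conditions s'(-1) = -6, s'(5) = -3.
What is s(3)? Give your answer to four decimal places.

4.1930

Put M_i = s'' at the i-th knot. Here h = (3, 2, 1) and Δ = (1/3, 11/2, -3), so the interior equations h_(i-1)·M_(i-1) + 2(h_(i-1)+h_i)·M_i + h_i·M_(i+1) = 6(Δ_i − Δ_(i-1)) read
  3·M_0 + 10·M_1 + 2·M_2 = 6(Δ_1 - Δ_0) = 31
  2·M_1 + 6·M_2 + 1·M_3 = 6(Δ_2 - Δ_1) = -51
Clamped end conditions give two more equations: 2h_0·M_0 + h_0·M_1 = 6(Δ_0 - s'(-1)) = 38 and h_2·M_2 + 2h_2·M_3 = 6(s'(5) - Δ_2) = 0.
Hence M_0 = 83/19, M_1 = 224/57, M_2 = -610/57, M_3 = 305/57.
On [2, 4], s(t) = -3 + 245/38·(t - 2) + 112/57·(t - 2)² - 139/114·(t - 2)³.
With (t - 2) = 1: s(3) = 239/57.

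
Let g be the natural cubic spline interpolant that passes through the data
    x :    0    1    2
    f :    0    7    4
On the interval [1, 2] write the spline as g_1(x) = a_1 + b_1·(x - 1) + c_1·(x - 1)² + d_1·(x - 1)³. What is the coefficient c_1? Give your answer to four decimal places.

Put σ_i = g'' at the i-th knot. Here h = (1, 1) and Δ = (7, -3), so the interior equations h_(i-1)·σ_(i-1) + 2(h_(i-1)+h_i)·σ_i + h_i·σ_(i+1) = 6(Δ_i − Δ_(i-1)) read
  1·σ_0 + 4·σ_1 + 1·σ_2 = 6(Δ_1 - Δ_0) = -60
Natural end conditions: σ_0 = σ_2 = 0.
Hence σ_0 = 0, σ_1 = -15, σ_2 = 0.
On [1, 2], with g_1(x) = a_1 + b_1·(x - 1) + c_1·(x - 1)² + d_1·(x - 1)³: c_1 = σ_1/2 = -15/2, d_1 = (σ_2 - σ_1)/(6h_1) = 5/2, b_1 = Δ_1 - h_1(2σ_1 + σ_2)/6 = 2.

-7.5000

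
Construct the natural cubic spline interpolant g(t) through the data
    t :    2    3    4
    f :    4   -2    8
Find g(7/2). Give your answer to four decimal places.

1.5000

Write M_i for g''(x_i). With h_i = 1, 1 and divided differences Δ_i = -6, 10, the continuity of g' gives the tridiagonal system
  1·M_0 + 4·M_1 + 1·M_2 = 6(Δ_1 - Δ_0) = 96
Natural end conditions: M_0 = M_2 = 0.
Solving: M_0 = 0, M_1 = 24, M_2 = 0.
On [3, 4], g(t) = -2 + 2·(t - 3) + 12·(t - 3)² - 4·(t - 3)³.
With (t - 3) = 1/2: g(7/2) = 3/2.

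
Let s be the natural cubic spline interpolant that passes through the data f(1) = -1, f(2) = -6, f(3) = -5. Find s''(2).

9

With σ_i denoting the second derivative at x_i, h_i = 1, 1, and Δ_i = (y_(i+1) − y_i)/h_i = -5, 1:
  1·σ_0 + 4·σ_1 + 1·σ_2 = 6(Δ_1 - Δ_0) = 36
Natural end conditions: σ_0 = σ_2 = 0.
Forward elimination and back-substitution give σ_0 = 0, σ_1 = 9, σ_2 = 0.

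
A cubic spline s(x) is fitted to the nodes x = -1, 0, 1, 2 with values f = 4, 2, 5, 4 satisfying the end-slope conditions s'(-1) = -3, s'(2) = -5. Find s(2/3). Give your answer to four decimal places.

With σ_i denoting the second derivative at x_i, h_i = 1, 1, 1, and Δ_i = (y_(i+1) − y_i)/h_i = -2, 3, -1:
  1·σ_0 + 4·σ_1 + 1·σ_2 = 6(Δ_1 - Δ_0) = 30
  1·σ_1 + 4·σ_2 + 1·σ_3 = 6(Δ_2 - Δ_1) = -24
Clamped end conditions give two more equations: 2h_0·σ_0 + h_0·σ_1 = 6(Δ_0 - s'(-1)) = 6 and h_2·σ_2 + 2h_2·σ_3 = 6(s'(2) - Δ_2) = -24.
Hence σ_0 = -26/15, σ_1 = 142/15, σ_2 = -92/15, σ_3 = -134/15.
On [0, 1], s(x) = 2 + 13/15·x + 71/15·x² - 13/5·x³.
With x = 2/3: s(2/3) = 176/45.

3.9111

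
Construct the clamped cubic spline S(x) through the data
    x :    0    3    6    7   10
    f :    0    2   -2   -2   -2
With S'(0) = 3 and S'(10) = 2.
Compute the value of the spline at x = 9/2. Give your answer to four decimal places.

Write σ_i for S''(x_i). With h_i = 3, 3, 1, 3 and divided differences Δ_i = 2/3, -4/3, 0, 0, the continuity of S' gives the tridiagonal system
  3·σ_0 + 12·σ_1 + 3·σ_2 = 6(Δ_1 - Δ_0) = -12
  3·σ_1 + 8·σ_2 + 1·σ_3 = 6(Δ_2 - Δ_1) = 8
  1·σ_2 + 8·σ_3 + 3·σ_4 = 6(Δ_3 - Δ_2) = 0
Clamped end conditions give two more equations: 2h_0·σ_0 + h_0·σ_1 = 6(Δ_0 - S'(0)) = -14 and h_3·σ_3 + 2h_3·σ_4 = 6(S'(10) - Δ_3) = 12.
Hence σ_0 = -599/318, σ_1 = -143/159, σ_2 = 157/106, σ_3 = -61/53, σ_4 = 273/106.
On [3, 6], S(x) = 2 - 249/212·(x - 3) - 143/318·(x - 3)² + 757/5724·(x - 3)³.
With (x - 3) = 3/2: S(9/2) = -555/1696.

-0.3272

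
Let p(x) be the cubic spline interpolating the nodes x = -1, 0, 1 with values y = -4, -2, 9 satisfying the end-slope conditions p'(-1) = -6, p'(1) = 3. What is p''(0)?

Put σ_i = p'' at the i-th knot. Here h = (1, 1) and Δ = (2, 11), so the interior equations h_(i-1)·σ_(i-1) + 2(h_(i-1)+h_i)·σ_i + h_i·σ_(i+1) = 6(Δ_i − Δ_(i-1)) read
  1·σ_0 + 4·σ_1 + 1·σ_2 = 6(Δ_1 - Δ_0) = 54
Clamped end conditions give two more equations: 2h_0·σ_0 + h_0·σ_1 = 6(Δ_0 - p'(-1)) = 48 and h_1·σ_1 + 2h_1·σ_2 = 6(p'(1) - Δ_1) = -48.
Solving: σ_0 = 15, σ_1 = 18, σ_2 = -33.

18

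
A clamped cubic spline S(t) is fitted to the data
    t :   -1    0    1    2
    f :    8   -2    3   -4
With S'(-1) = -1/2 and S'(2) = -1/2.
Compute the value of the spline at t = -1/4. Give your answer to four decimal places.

Put M_i = S'' at the i-th knot. Here h = (1, 1, 1) and Δ = (-10, 5, -7), so the interior equations h_(i-1)·M_(i-1) + 2(h_(i-1)+h_i)·M_i + h_i·M_(i+1) = 6(Δ_i − Δ_(i-1)) read
  1·M_0 + 4·M_1 + 1·M_2 = 6(Δ_1 - Δ_0) = 90
  1·M_1 + 4·M_2 + 1·M_3 = 6(Δ_2 - Δ_1) = -72
Clamped end conditions give two more equations: 2h_0·M_0 + h_0·M_1 = 6(Δ_0 - S'(-1)) = -57 and h_2·M_2 + 2h_2·M_3 = 6(S'(2) - Δ_2) = 39.
Solving: M_0 = -51, M_1 = 45, M_2 = -39, M_3 = 39.
On [-1, 0], S(t) = 8 - 1/2·(t + 1) - 51/2·(t + 1)² + 16·(t + 1)³.
With (t + 1) = 3/4: S(-1/4) = 1/32.

0.0313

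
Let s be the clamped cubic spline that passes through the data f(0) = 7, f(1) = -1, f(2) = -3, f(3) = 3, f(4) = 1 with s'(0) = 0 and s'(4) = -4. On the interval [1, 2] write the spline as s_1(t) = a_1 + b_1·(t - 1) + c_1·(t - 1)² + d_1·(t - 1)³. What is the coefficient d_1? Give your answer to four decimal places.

With M_i denoting the second derivative at x_i, h_i = 1, 1, 1, 1, and Δ_i = (y_(i+1) − y_i)/h_i = -8, -2, 6, -2:
  1·M_0 + 4·M_1 + 1·M_2 = 6(Δ_1 - Δ_0) = 36
  1·M_1 + 4·M_2 + 1·M_3 = 6(Δ_2 - Δ_1) = 48
  1·M_2 + 4·M_3 + 1·M_4 = 6(Δ_3 - Δ_2) = -48
Clamped end conditions give two more equations: 2h_0·M_0 + h_0·M_1 = 6(Δ_0 - s'(0)) = -48 and h_3·M_3 + 2h_3·M_4 = 6(s'(4) - Δ_3) = -12.
Solving the tridiagonal system: M_0 = -431/14, M_1 = 95/7, M_2 = 25/2, M_3 = -109/7, M_4 = 25/14.
On [1, 2], with s_1(t) = a_1 + b_1·(t - 1) + c_1·(t - 1)² + d_1·(t - 1)³: c_1 = M_1/2 = 95/14, d_1 = (M_2 - M_1)/(6h_1) = -5/28, b_1 = Δ_1 - h_1(2M_1 + M_2)/6 = -241/28.

-0.1786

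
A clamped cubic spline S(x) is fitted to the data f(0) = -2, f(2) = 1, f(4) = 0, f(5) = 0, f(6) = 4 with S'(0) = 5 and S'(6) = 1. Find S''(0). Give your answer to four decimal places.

With σ_i denoting the second derivative at x_i, h_i = 2, 2, 1, 1, and Δ_i = (y_(i+1) − y_i)/h_i = 3/2, -1/2, 0, 4:
  2·σ_0 + 8·σ_1 + 2·σ_2 = 6(Δ_1 - Δ_0) = -12
  2·σ_1 + 6·σ_2 + 1·σ_3 = 6(Δ_2 - Δ_1) = 3
  1·σ_2 + 4·σ_3 + 1·σ_4 = 6(Δ_3 - Δ_2) = 24
Clamped end conditions give two more equations: 2h_0·σ_0 + h_0·σ_1 = 6(Δ_0 - S'(0)) = -21 and h_3·σ_3 + 2h_3·σ_4 = 6(S'(6) - Δ_3) = -18.
Forward elimination and back-substitution give σ_0 = -223/42, σ_1 = 5/42, σ_2 = -7/6, σ_3 = 205/21, σ_4 = -583/42.

-5.3095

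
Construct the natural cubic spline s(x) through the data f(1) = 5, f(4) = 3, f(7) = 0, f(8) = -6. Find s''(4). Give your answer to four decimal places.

Let m_i = s''(x_i). Step sizes h_i = 3, 3, 1; slopes of the chords Δ_i = (y_(i+1) - y_i)/h_i = -2/3, -1, -6.
  3·m_0 + 12·m_1 + 3·m_2 = 6(Δ_1 - Δ_0) = -2
  3·m_1 + 8·m_2 + 1·m_3 = 6(Δ_2 - Δ_1) = -30
Natural end conditions: m_0 = m_3 = 0.
Forward elimination and back-substitution give m_0 = 0, m_1 = 74/87, m_2 = -118/29, m_3 = 0.

0.8506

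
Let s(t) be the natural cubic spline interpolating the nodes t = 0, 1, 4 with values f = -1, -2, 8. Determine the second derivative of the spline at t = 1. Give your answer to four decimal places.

3.2500

Let M_i = s''(x_i). Step sizes h_i = 1, 3; slopes of the chords Δ_i = (y_(i+1) - y_i)/h_i = -1, 10/3.
  1·M_0 + 8·M_1 + 3·M_2 = 6(Δ_1 - Δ_0) = 26
Natural end conditions: M_0 = M_2 = 0.
Solving: M_0 = 0, M_1 = 13/4, M_2 = 0.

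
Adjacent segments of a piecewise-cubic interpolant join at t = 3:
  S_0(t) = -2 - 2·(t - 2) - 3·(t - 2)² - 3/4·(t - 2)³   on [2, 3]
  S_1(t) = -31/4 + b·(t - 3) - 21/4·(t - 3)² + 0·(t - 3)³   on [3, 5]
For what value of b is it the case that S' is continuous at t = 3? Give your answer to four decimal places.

-10.2500

S_0'(t) = -2 - 6·(t - 2) - 9/4·(t - 2)², so S_0'(3) = -41/4. On the right, S_1'(3) = b, so b = -41/4.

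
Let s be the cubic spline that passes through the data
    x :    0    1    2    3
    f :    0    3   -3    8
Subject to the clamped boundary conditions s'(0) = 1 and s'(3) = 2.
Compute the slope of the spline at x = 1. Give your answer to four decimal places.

Let M_i = s''(x_i). Step sizes h_i = 1, 1, 1; slopes of the chords Δ_i = (y_(i+1) - y_i)/h_i = 3, -6, 11.
  1·M_0 + 4·M_1 + 1·M_2 = 6(Δ_1 - Δ_0) = -54
  1·M_1 + 4·M_2 + 1·M_3 = 6(Δ_2 - Δ_1) = 102
Clamped end conditions give two more equations: 2h_0·M_0 + h_0·M_1 = 6(Δ_0 - s'(0)) = 12 and h_2·M_2 + 2h_2·M_3 = 6(s'(3) - Δ_2) = -54.
Solving: M_0 = 316/15, M_1 = -452/15, M_2 = 682/15, M_3 = -746/15.
On [1, 2], s'(x) = b_1 + 2c_1·(x - 1) + 3d_1·(x - 1)² with b_1 = Δ_1 - h_1(2M_1 + M_2)/6 = -53/15, c_1 = M_1/2 = -226/15, d_1 = (M_2 - M_1)/(6h_1) = 63/5. So s'(1) = -53/15.

-3.5333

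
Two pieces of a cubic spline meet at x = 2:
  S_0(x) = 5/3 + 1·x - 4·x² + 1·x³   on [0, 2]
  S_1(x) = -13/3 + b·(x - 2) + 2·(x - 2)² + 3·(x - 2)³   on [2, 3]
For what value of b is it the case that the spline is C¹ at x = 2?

-3

S_0'(x) = 1 - 8·x + 3·x², so S_0'(2) = -3. On the right, S_1'(2) = b, so b = -3.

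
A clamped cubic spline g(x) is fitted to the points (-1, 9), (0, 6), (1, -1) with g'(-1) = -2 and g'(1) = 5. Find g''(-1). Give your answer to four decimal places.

Let σ_i = g''(x_i). Step sizes h_i = 1, 1; slopes of the chords Δ_i = (y_(i+1) - y_i)/h_i = -3, -7.
  1·σ_0 + 4·σ_1 + 1·σ_2 = 6(Δ_1 - Δ_0) = -24
Clamped end conditions give two more equations: 2h_0·σ_0 + h_0·σ_1 = 6(Δ_0 - g'(-1)) = -6 and h_1·σ_1 + 2h_1·σ_2 = 6(g'(1) - Δ_1) = 72.
Forward elimination and back-substitution give σ_0 = 13/2, σ_1 = -19, σ_2 = 91/2.

6.5000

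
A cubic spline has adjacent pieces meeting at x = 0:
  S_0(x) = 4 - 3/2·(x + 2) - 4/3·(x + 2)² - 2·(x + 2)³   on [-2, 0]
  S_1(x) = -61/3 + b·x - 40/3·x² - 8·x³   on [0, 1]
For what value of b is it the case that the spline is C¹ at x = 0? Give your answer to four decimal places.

-30.8333

S_0'(x) = -3/2 - 8/3·(x + 2) - 6·(x + 2)², so S_0'(0) = -185/6. On the right, S_1'(0) = b, so b = -185/6.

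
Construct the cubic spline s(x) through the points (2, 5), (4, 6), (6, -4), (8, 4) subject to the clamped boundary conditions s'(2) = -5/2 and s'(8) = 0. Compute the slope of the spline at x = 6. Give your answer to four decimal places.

With M_i denoting the second derivative at x_i, h_i = 2, 2, 2, and Δ_i = (y_(i+1) − y_i)/h_i = 1/2, -5, 4:
  2·M_0 + 8·M_1 + 2·M_2 = 6(Δ_1 - Δ_0) = -33
  2·M_1 + 8·M_2 + 2·M_3 = 6(Δ_2 - Δ_1) = 54
Clamped end conditions give two more equations: 2h_0·M_0 + h_0·M_1 = 6(Δ_0 - s'(2)) = 18 and h_2·M_2 + 2h_2·M_3 = 6(s'(8) - Δ_2) = -24.
Hence M_0 = 277/30, M_1 = -142/15, M_2 = 182/15, M_3 = -181/15.
On [6, 8], s'(x) = b_2 + 2c_2·(x - 6) + 3d_2·(x - 6)² with b_2 = Δ_2 - h_2(2M_2 + M_3)/6 = -1/15, c_2 = M_2/2 = 91/15, d_2 = (M_3 - M_2)/(6h_2) = -121/60. So s'(6) = -1/15.

-0.0667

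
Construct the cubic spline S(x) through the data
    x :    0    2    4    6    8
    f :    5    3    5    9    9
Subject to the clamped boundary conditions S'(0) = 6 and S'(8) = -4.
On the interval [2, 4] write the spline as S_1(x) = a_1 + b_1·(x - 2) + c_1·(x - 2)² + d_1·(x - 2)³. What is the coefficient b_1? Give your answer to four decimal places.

-2.0714

Let σ_i = S''(x_i). Step sizes h_i = 2, 2, 2, 2; slopes of the chords Δ_i = (y_(i+1) - y_i)/h_i = -1, 1, 2, 0.
  2·σ_0 + 8·σ_1 + 2·σ_2 = 6(Δ_1 - Δ_0) = 12
  2·σ_1 + 8·σ_2 + 2·σ_3 = 6(Δ_2 - Δ_1) = 6
  2·σ_2 + 8·σ_3 + 2·σ_4 = 6(Δ_3 - Δ_2) = -12
Clamped end conditions give two more equations: 2h_0·σ_0 + h_0·σ_1 = 6(Δ_0 - S'(0)) = -42 and h_3·σ_3 + 2h_3·σ_4 = 6(S'(8) - Δ_3) = -24.
Solving the tridiagonal system: σ_0 = -181/14, σ_1 = 34/7, σ_2 = -1/2, σ_3 = 1/7, σ_4 = -85/14.
On [2, 4], with S_1(x) = a_1 + b_1·(x - 2) + c_1·(x - 2)² + d_1·(x - 2)³: c_1 = σ_1/2 = 17/7, d_1 = (σ_2 - σ_1)/(6h_1) = -25/56, b_1 = Δ_1 - h_1(2σ_1 + σ_2)/6 = -29/14.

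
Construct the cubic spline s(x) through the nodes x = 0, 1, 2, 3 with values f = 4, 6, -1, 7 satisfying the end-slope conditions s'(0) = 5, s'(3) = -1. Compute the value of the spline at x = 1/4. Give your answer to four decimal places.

5.2781

With M_i denoting the second derivative at x_i, h_i = 1, 1, 1, and Δ_i = (y_(i+1) − y_i)/h_i = 2, -7, 8:
  1·M_0 + 4·M_1 + 1·M_2 = 6(Δ_1 - Δ_0) = -54
  1·M_1 + 4·M_2 + 1·M_3 = 6(Δ_2 - Δ_1) = 90
Clamped end conditions give two more equations: 2h_0·M_0 + h_0·M_1 = 6(Δ_0 - s'(0)) = -18 and h_2·M_2 + 2h_2·M_3 = 6(s'(3) - Δ_2) = -54.
Hence M_0 = 16/5, M_1 = -122/5, M_2 = 202/5, M_3 = -236/5.
On [0, 1], s(x) = 4 + 5·x + 8/5·x² - 23/5·x³.
With x = 1/4: s(1/4) = 1689/320.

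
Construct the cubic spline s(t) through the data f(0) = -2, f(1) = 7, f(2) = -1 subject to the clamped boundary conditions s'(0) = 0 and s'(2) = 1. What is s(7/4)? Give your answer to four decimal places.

With σ_i denoting the second derivative at x_i, h_i = 1, 1, and Δ_i = (y_(i+1) − y_i)/h_i = 9, -8:
  1·σ_0 + 4·σ_1 + 1·σ_2 = 6(Δ_1 - Δ_0) = -102
Clamped end conditions give two more equations: 2h_0·σ_0 + h_0·σ_1 = 6(Δ_0 - s'(0)) = 54 and h_1·σ_1 + 2h_1·σ_2 = 6(s'(2) - Δ_1) = 54.
Solving the tridiagonal system: σ_0 = 53, σ_1 = -52, σ_2 = 53.
On [1, 2], s(t) = 7 + 1/2·(t - 1) - 26·(t - 1)² + 35/2·(t - 1)³.
With (t - 1) = 3/4: s(7/4) = 17/128.

0.1328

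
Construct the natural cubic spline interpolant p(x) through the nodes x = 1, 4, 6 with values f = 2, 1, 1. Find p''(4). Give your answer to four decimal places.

With M_i denoting the second derivative at x_i, h_i = 3, 2, and Δ_i = (y_(i+1) − y_i)/h_i = -1/3, 0:
  3·M_0 + 10·M_1 + 2·M_2 = 6(Δ_1 - Δ_0) = 2
Natural end conditions: M_0 = M_2 = 0.
Hence M_0 = 0, M_1 = 1/5, M_2 = 0.

0.2000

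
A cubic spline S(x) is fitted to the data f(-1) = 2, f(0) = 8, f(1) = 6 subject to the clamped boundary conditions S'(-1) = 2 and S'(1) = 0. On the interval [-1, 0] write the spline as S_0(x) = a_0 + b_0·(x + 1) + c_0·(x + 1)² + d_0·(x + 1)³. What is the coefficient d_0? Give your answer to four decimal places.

With σ_i denoting the second derivative at x_i, h_i = 1, 1, and Δ_i = (y_(i+1) − y_i)/h_i = 6, -2:
  1·σ_0 + 4·σ_1 + 1·σ_2 = 6(Δ_1 - Δ_0) = -48
Clamped end conditions give two more equations: 2h_0·σ_0 + h_0·σ_1 = 6(Δ_0 - S'(-1)) = 24 and h_1·σ_1 + 2h_1·σ_2 = 6(S'(1) - Δ_1) = 12.
Hence σ_0 = 23, σ_1 = -22, σ_2 = 17.
On [-1, 0], with S_0(x) = a_0 + b_0·(x + 1) + c_0·(x + 1)² + d_0·(x + 1)³: c_0 = σ_0/2 = 23/2, d_0 = (σ_1 - σ_0)/(6h_0) = -15/2, b_0 = Δ_0 - h_0(2σ_0 + σ_1)/6 = 2.

-7.5000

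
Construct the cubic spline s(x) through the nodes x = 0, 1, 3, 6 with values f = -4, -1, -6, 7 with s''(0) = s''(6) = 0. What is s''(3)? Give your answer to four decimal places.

With M_i denoting the second derivative at x_i, h_i = 1, 2, 3, and Δ_i = (y_(i+1) − y_i)/h_i = 3, -5/2, 13/3:
  1·M_0 + 6·M_1 + 2·M_2 = 6(Δ_1 - Δ_0) = -33
  2·M_1 + 10·M_2 + 3·M_3 = 6(Δ_2 - Δ_1) = 41
Natural end conditions: M_0 = M_3 = 0.
Forward elimination and back-substitution give M_0 = 0, M_1 = -103/14, M_2 = 39/7, M_3 = 0.

5.5714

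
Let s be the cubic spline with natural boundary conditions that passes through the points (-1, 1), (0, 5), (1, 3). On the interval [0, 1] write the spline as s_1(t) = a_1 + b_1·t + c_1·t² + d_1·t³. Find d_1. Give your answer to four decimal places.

1.5000

Write σ_i for s''(x_i). With h_i = 1, 1 and divided differences Δ_i = 4, -2, the continuity of s' gives the tridiagonal system
  1·σ_0 + 4·σ_1 + 1·σ_2 = 6(Δ_1 - Δ_0) = -36
Natural end conditions: σ_0 = σ_2 = 0.
Forward elimination and back-substitution give σ_0 = 0, σ_1 = -9, σ_2 = 0.
On [0, 1], with s_1(t) = a_1 + b_1·t + c_1·t² + d_1·t³: c_1 = σ_1/2 = -9/2, d_1 = (σ_2 - σ_1)/(6h_1) = 3/2, b_1 = Δ_1 - h_1(2σ_1 + σ_2)/6 = 1.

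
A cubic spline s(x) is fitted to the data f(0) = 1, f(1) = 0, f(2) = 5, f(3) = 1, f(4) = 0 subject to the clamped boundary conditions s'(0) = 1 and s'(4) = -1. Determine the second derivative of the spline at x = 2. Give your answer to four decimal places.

-20.7500

Put σ_i = s'' at the i-th knot. Here h = (1, 1, 1, 1) and Δ = (-1, 5, -4, -1), so the interior equations h_(i-1)·σ_(i-1) + 2(h_(i-1)+h_i)·σ_i + h_i·σ_(i+1) = 6(Δ_i − Δ_(i-1)) read
  1·σ_0 + 4·σ_1 + 1·σ_2 = 6(Δ_1 - Δ_0) = 36
  1·σ_1 + 4·σ_2 + 1·σ_3 = 6(Δ_2 - Δ_1) = -54
  1·σ_2 + 4·σ_3 + 1·σ_4 = 6(Δ_3 - Δ_2) = 18
Clamped end conditions give two more equations: 2h_0·σ_0 + h_0·σ_1 = 6(Δ_0 - s'(0)) = -12 and h_3·σ_3 + 2h_3·σ_4 = 6(s'(4) - Δ_3) = 0.
Solving the tridiagonal system: σ_0 = -419/28, σ_1 = 251/14, σ_2 = -83/4, σ_3 = 155/14, σ_4 = -155/28.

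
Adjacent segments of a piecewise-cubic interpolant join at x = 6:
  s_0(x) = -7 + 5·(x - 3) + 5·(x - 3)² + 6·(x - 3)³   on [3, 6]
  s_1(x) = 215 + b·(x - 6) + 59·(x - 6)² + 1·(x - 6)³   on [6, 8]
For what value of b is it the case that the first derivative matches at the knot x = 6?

197

s_0'(x) = 5 + 10·(x - 3) + 18·(x - 3)², so s_0'(6) = 197. On the right, s_1'(6) = b, so b = 197.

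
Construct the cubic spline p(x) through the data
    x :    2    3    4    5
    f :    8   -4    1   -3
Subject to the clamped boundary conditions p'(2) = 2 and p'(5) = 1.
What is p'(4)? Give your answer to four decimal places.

2.0667

Write m_i for p''(x_i). With h_i = 1, 1, 1 and divided differences Δ_i = -12, 5, -4, the continuity of p' gives the tridiagonal system
  1·m_0 + 4·m_1 + 1·m_2 = 6(Δ_1 - Δ_0) = 102
  1·m_1 + 4·m_2 + 1·m_3 = 6(Δ_2 - Δ_1) = -54
Clamped end conditions give two more equations: 2h_0·m_0 + h_0·m_1 = 6(Δ_0 - p'(2)) = -84 and h_2·m_2 + 2h_2·m_3 = 6(p'(5) - Δ_2) = 30.
Solving the tridiagonal system: m_0 = -1012/15, m_1 = 764/15, m_2 = -514/15, m_3 = 482/15.
On [4, 5], p'(x) = b_2 + 2c_2·(x - 4) + 3d_2·(x - 4)² with b_2 = Δ_2 - h_2(2m_2 + m_3)/6 = 31/15, c_2 = m_2/2 = -257/15, d_2 = (m_3 - m_2)/(6h_2) = 166/15. So p'(4) = 31/15.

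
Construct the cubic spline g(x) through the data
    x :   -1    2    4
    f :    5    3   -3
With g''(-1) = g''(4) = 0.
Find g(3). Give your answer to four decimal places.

0.3500

With m_i denoting the second derivative at x_i, h_i = 3, 2, and Δ_i = (y_(i+1) − y_i)/h_i = -2/3, -3:
  3·m_0 + 10·m_1 + 2·m_2 = 6(Δ_1 - Δ_0) = -14
Natural end conditions: m_0 = m_2 = 0.
Hence m_0 = 0, m_1 = -7/5, m_2 = 0.
On [2, 4], g(x) = 3 - 31/15·(x - 2) - 7/10·(x - 2)² + 7/60·(x - 2)³.
With (x - 2) = 1: g(3) = 7/20.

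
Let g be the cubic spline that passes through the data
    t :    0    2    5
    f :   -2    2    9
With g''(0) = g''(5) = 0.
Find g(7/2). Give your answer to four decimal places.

5.3875

Put M_i = g'' at the i-th knot. Here h = (2, 3) and Δ = (2, 7/3), so the interior equations h_(i-1)·M_(i-1) + 2(h_(i-1)+h_i)·M_i + h_i·M_(i+1) = 6(Δ_i − Δ_(i-1)) read
  2·M_0 + 10·M_1 + 3·M_2 = 6(Δ_1 - Δ_0) = 2
Natural end conditions: M_0 = M_2 = 0.
Solving the tridiagonal system: M_0 = 0, M_1 = 1/5, M_2 = 0.
On [2, 5], g(t) = 2 + 32/15·(t - 2) + 1/10·(t - 2)² - 1/90·(t - 2)³.
With (t - 2) = 3/2: g(7/2) = 431/80.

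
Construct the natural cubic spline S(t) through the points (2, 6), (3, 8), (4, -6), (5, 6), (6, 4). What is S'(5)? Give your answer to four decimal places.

Write M_i for S''(x_i). With h_i = 1, 1, 1, 1 and divided differences Δ_i = 2, -14, 12, -2, the continuity of S' gives the tridiagonal system
  1·M_0 + 4·M_1 + 1·M_2 = 6(Δ_1 - Δ_0) = -96
  1·M_1 + 4·M_2 + 1·M_3 = 6(Δ_2 - Δ_1) = 156
  1·M_2 + 4·M_3 + 1·M_4 = 6(Δ_3 - Δ_2) = -84
Natural end conditions: M_0 = M_4 = 0.
Solving: M_0 = 0, M_1 = -537/14, M_2 = 402/7, M_3 = -495/14, M_4 = 0.
On [5, 6], S'(t) = b_3 + 2c_3·(t - 5) + 3d_3·(t - 5)² with b_3 = Δ_3 - h_3(2M_3 + M_4)/6 = 137/14, c_3 = M_3/2 = -495/28, d_3 = (M_4 - M_3)/(6h_3) = 165/28. So S'(5) = 137/14.

9.7857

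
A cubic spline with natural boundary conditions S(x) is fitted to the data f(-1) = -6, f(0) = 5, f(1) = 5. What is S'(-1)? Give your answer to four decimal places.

13.7500

Let M_i = S''(x_i). Step sizes h_i = 1, 1; slopes of the chords Δ_i = (y_(i+1) - y_i)/h_i = 11, 0.
  1·M_0 + 4·M_1 + 1·M_2 = 6(Δ_1 - Δ_0) = -66
Natural end conditions: M_0 = M_2 = 0.
Forward elimination and back-substitution give M_0 = 0, M_1 = -33/2, M_2 = 0.
On [-1, 0], S'(x) = b_0 + 2c_0·(x + 1) + 3d_0·(x + 1)² with b_0 = Δ_0 - h_0(2M_0 + M_1)/6 = 55/4, c_0 = M_0/2 = 0, d_0 = (M_1 - M_0)/(6h_0) = -11/4. So S'(-1) = 55/4.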